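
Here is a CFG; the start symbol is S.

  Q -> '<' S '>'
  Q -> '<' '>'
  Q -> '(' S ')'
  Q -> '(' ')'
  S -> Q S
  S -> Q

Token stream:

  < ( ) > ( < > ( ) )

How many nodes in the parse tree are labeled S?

5

[S [Q < [S [Q ( )]] >] [S [Q ( [S [Q < >] [S [Q ( )]]] )]]]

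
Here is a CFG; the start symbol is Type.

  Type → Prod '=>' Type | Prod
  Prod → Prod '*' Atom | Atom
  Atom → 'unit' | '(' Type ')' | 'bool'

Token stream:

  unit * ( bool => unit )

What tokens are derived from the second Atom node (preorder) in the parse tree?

( bool => unit )

[Type [Prod [Prod [Atom unit]] * [Atom ( [Type [Prod [Atom bool]] => [Type [Prod [Atom unit]]]] )]]]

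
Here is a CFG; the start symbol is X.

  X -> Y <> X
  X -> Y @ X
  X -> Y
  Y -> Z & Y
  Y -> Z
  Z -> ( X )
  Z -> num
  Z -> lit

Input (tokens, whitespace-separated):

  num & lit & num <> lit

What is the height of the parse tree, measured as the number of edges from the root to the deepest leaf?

[X [Y [Z num] & [Y [Z lit] & [Y [Z num]]]] <> [X [Y [Z lit]]]]

5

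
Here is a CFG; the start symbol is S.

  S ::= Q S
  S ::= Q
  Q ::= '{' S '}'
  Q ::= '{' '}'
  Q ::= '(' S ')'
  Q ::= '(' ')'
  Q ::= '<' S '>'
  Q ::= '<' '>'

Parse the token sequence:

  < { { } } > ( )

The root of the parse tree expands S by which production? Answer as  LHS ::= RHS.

[S [Q < [S [Q { [S [Q { }]] }]] >] [S [Q ( )]]]

S ::= Q S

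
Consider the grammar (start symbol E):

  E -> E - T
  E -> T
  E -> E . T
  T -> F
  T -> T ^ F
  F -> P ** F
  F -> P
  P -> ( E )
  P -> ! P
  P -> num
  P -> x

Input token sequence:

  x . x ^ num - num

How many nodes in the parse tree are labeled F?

4

[E [E [E [T [F [P x]]]] . [T [T [F [P x]]] ^ [F [P num]]]] - [T [F [P num]]]]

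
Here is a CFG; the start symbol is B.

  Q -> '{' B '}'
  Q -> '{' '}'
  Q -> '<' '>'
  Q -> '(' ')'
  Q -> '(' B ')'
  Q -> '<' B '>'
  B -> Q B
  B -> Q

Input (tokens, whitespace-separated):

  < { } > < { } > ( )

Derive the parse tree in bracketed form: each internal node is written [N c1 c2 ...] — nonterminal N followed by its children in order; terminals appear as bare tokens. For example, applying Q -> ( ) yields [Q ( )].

B
Q B
< B > B
< Q > B
< { } > B
< { } > Q B
< { } > < B > B
< { } > < Q > B
< { } > < { } > B
< { } > < { } > Q
< { } > < { } > ( )

[B [Q < [B [Q { }]] >] [B [Q < [B [Q { }]] >] [B [Q ( )]]]]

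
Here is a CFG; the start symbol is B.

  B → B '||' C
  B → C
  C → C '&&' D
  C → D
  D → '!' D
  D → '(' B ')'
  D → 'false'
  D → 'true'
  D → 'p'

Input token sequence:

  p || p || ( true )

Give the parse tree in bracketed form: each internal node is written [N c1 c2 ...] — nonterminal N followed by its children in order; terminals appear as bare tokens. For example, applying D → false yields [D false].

B
B || C
B || C || C
C || C || C
D || C || C
p || C || C
p || D || C
p || p || C
p || p || D
p || p || ( B )
p || p || ( C )
p || p || ( D )
p || p || ( true )

[B [B [B [C [D p]]] || [C [D p]]] || [C [D ( [B [C [D true]]] )]]]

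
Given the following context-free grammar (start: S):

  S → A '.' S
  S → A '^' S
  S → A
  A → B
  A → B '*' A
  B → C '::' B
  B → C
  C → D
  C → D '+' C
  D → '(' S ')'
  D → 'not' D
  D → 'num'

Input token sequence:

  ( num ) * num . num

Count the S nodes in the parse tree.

3

[S [A [B [C [D ( [S [A [B [C [D num]]]]] )]]] * [A [B [C [D num]]]]] . [S [A [B [C [D num]]]]]]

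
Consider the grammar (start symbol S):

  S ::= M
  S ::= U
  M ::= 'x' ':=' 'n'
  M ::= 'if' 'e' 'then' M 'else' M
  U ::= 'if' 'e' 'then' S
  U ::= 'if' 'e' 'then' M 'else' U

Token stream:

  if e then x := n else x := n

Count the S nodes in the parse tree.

1

[S [M if e then [M x := n] else [M x := n]]]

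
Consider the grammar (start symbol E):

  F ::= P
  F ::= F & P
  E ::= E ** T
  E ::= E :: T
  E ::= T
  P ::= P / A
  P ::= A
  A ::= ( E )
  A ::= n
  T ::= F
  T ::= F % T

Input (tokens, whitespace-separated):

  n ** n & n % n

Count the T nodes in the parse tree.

[E [E [T [F [P [A n]]]]] ** [T [F [F [P [A n]]] & [P [A n]]] % [T [F [P [A n]]]]]]

3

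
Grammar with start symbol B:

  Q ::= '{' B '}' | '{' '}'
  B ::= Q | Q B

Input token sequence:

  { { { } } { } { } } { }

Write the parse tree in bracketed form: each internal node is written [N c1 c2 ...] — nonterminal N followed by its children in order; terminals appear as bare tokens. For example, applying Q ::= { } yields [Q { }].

[B [Q { [B [Q { [B [Q { }]] }] [B [Q { }] [B [Q { }]]]] }] [B [Q { }]]]

B
Q B
{ B } B
{ Q B } B
{ { B } B } B
{ { Q } B } B
{ { { } } B } B
{ { { } } Q B } B
{ { { } } { } B } B
{ { { } } { } Q } B
{ { { } } { } { } } B
{ { { } } { } { } } Q
{ { { } } { } { } } { }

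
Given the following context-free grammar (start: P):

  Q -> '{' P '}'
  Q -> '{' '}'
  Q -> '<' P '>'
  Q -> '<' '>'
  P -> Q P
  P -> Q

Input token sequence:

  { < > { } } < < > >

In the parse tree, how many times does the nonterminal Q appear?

[P [Q { [P [Q < >] [P [Q { }]]] }] [P [Q < [P [Q < >]] >]]]

5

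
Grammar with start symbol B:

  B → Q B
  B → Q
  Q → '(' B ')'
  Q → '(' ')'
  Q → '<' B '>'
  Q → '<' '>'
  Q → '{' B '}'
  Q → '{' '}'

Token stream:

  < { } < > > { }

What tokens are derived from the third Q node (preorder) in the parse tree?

[B [Q < [B [Q { }] [B [Q < >]]] >] [B [Q { }]]]

< >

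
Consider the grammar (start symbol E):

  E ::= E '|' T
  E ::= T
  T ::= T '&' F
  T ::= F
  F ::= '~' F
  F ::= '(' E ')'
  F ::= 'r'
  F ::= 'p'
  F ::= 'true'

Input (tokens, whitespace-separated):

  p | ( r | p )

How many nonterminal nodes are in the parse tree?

[E [E [T [F p]]] | [T [F ( [E [E [T [F r]]] | [T [F p]]] )]]]

12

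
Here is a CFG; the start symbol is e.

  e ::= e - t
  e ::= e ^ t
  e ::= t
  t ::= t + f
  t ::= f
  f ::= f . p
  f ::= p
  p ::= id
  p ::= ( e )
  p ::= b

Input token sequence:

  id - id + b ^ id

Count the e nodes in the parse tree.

[e [e [e [t [f [p id]]]] - [t [t [f [p id]]] + [f [p b]]]] ^ [t [f [p id]]]]

3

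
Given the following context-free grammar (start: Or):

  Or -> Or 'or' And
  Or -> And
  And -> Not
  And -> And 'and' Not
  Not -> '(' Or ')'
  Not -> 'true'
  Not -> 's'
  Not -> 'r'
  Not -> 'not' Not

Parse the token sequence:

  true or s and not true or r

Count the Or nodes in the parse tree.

[Or [Or [Or [And [Not true]]] or [And [And [Not s]] and [Not not [Not true]]]] or [And [Not r]]]

3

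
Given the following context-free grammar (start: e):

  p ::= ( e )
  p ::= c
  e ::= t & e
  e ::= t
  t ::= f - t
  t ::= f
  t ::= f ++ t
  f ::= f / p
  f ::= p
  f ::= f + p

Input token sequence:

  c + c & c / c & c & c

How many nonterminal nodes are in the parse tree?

20

[e [t [f [f [p c]] + [p c]]] & [e [t [f [f [p c]] / [p c]]] & [e [t [f [p c]]] & [e [t [f [p c]]]]]]]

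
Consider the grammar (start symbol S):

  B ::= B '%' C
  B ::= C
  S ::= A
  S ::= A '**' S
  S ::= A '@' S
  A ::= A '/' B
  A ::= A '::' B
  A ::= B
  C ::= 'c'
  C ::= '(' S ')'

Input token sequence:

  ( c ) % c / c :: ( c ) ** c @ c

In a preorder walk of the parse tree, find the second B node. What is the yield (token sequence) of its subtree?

[S [A [A [A [B [B [C ( [S [A [B [C c]]]] )]] % [C c]]] / [B [C c]]] :: [B [C ( [S [A [B [C c]]]] )]]] ** [S [A [B [C c]]] @ [S [A [B [C c]]]]]]

( c )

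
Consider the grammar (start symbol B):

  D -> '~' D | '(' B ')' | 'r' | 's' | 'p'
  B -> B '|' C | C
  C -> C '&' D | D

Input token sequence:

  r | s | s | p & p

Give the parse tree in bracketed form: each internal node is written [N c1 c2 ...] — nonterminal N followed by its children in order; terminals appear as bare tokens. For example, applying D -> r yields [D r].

B
B | C
B | C | C
B | C | C | C
C | C | C | C
D | C | C | C
r | C | C | C
r | D | C | C
r | s | C | C
r | s | D | C
r | s | s | C
r | s | s | C & D
r | s | s | D & D
r | s | s | p & D
r | s | s | p & p

[B [B [B [B [C [D r]]] | [C [D s]]] | [C [D s]]] | [C [C [D p]] & [D p]]]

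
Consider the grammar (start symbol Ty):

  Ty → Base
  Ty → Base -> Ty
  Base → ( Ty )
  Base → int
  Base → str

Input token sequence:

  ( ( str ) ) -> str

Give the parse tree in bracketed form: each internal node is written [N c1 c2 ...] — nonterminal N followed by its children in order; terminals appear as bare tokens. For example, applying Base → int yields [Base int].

Ty
Base -> Ty
( Ty ) -> Ty
( Base ) -> Ty
( ( Ty ) ) -> Ty
( ( Base ) ) -> Ty
( ( str ) ) -> Ty
( ( str ) ) -> Base
( ( str ) ) -> str

[Ty [Base ( [Ty [Base ( [Ty [Base str]] )]] )] -> [Ty [Base str]]]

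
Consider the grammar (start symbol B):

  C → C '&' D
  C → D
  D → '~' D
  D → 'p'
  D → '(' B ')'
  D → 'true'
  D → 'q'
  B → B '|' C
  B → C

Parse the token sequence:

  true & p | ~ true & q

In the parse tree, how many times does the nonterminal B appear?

2

[B [B [C [C [D true]] & [D p]]] | [C [C [D ~ [D true]]] & [D q]]]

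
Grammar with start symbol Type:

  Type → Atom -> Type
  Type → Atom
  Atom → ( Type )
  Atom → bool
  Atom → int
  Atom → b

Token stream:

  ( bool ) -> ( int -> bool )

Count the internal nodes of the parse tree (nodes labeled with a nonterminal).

10

[Type [Atom ( [Type [Atom bool]] )] -> [Type [Atom ( [Type [Atom int] -> [Type [Atom bool]]] )]]]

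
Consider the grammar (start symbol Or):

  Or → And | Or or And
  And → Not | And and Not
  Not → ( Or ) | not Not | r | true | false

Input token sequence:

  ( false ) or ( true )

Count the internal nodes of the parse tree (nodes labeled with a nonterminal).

12

[Or [Or [And [Not ( [Or [And [Not false]]] )]]] or [And [Not ( [Or [And [Not true]]] )]]]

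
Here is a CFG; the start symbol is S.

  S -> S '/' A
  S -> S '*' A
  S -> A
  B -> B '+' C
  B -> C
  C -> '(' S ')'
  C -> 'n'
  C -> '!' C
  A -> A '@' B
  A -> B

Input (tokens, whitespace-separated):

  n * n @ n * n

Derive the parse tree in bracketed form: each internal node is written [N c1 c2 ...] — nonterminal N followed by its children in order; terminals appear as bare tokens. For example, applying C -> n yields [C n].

[S [S [S [A [B [C n]]]] * [A [A [B [C n]]] @ [B [C n]]]] * [A [B [C n]]]]

S
S * A
S * A * A
A * A * A
B * A * A
C * A * A
n * A * A
n * A @ B * A
n * B @ B * A
n * C @ B * A
n * n @ B * A
n * n @ C * A
n * n @ n * A
n * n @ n * B
n * n @ n * C
n * n @ n * n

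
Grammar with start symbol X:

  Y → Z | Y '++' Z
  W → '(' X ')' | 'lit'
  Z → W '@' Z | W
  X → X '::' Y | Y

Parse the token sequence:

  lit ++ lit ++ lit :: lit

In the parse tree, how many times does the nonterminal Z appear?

[X [X [Y [Y [Y [Z [W lit]]] ++ [Z [W lit]]] ++ [Z [W lit]]]] :: [Y [Z [W lit]]]]

4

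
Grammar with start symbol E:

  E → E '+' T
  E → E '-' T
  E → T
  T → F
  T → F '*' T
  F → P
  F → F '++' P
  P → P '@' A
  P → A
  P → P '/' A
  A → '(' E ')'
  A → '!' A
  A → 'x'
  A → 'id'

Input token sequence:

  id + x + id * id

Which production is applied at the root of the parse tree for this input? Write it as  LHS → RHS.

[E [E [E [T [F [P [A id]]]]] + [T [F [P [A x]]]]] + [T [F [P [A id]]] * [T [F [P [A id]]]]]]

E → E '+' T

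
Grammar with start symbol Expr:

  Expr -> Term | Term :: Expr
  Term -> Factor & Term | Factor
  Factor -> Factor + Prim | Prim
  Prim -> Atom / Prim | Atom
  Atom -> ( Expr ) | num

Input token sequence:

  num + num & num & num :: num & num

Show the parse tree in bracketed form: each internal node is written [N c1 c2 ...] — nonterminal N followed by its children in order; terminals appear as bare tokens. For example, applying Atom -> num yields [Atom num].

[Expr [Term [Factor [Factor [Prim [Atom num]]] + [Prim [Atom num]]] & [Term [Factor [Prim [Atom num]]] & [Term [Factor [Prim [Atom num]]]]]] :: [Expr [Term [Factor [Prim [Atom num]]] & [Term [Factor [Prim [Atom num]]]]]]]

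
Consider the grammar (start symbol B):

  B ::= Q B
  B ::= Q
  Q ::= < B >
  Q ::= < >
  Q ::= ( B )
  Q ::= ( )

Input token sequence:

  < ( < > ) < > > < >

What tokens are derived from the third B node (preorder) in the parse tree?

< >

[B [Q < [B [Q ( [B [Q < >]] )] [B [Q < >]]] >] [B [Q < >]]]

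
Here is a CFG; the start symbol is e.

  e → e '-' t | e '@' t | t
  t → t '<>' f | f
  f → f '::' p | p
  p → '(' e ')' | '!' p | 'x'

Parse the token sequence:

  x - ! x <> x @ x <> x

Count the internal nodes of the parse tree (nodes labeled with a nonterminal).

19

[e [e [e [t [f [p x]]]] - [t [t [f [p ! [p x]]]] <> [f [p x]]]] @ [t [t [f [p x]]] <> [f [p x]]]]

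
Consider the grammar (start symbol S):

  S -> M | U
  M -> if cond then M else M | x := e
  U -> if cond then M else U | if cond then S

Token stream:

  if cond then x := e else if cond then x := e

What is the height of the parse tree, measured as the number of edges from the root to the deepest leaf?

5

[S [U if cond then [M x := e] else [U if cond then [S [M x := e]]]]]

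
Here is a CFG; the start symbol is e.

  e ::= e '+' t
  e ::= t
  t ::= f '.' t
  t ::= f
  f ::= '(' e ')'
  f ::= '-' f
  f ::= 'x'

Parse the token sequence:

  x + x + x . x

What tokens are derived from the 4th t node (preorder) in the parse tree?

[e [e [e [t [f x]]] + [t [f x]]] + [t [f x] . [t [f x]]]]

x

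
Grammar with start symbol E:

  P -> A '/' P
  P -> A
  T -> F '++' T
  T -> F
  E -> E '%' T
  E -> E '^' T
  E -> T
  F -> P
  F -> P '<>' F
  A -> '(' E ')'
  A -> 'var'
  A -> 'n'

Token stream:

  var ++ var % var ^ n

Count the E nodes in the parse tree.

3

[E [E [E [T [F [P [A var]]] ++ [T [F [P [A var]]]]]] % [T [F [P [A var]]]]] ^ [T [F [P [A n]]]]]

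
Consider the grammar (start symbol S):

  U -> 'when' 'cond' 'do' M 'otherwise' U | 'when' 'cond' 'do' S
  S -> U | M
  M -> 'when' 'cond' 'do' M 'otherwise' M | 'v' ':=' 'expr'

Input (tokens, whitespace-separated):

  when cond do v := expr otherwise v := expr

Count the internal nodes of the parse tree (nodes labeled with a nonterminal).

[S [M when cond do [M v := expr] otherwise [M v := expr]]]

4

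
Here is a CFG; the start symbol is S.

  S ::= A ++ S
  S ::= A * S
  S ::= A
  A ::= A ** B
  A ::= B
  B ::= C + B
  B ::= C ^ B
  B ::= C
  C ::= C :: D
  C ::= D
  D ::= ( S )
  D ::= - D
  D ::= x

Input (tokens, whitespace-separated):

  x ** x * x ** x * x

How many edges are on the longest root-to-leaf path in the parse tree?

[S [A [A [B [C [D x]]]] ** [B [C [D x]]]] * [S [A [A [B [C [D x]]]] ** [B [C [D x]]]] * [S [A [B [C [D x]]]]]]]

7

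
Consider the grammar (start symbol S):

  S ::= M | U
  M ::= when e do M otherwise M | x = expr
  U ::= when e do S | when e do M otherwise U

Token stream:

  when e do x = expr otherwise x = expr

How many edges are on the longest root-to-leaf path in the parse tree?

3

[S [M when e do [M x = expr] otherwise [M x = expr]]]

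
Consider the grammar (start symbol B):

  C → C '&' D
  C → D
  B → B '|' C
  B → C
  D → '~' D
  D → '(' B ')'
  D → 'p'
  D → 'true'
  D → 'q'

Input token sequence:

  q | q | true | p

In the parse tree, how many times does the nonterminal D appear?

[B [B [B [B [C [D q]]] | [C [D q]]] | [C [D true]]] | [C [D p]]]

4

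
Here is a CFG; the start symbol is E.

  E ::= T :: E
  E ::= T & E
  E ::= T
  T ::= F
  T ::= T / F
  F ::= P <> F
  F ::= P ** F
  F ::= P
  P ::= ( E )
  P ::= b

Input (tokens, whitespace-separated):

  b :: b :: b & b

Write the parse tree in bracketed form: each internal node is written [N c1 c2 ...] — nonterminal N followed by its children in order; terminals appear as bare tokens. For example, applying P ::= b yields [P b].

E
T :: E
F :: E
P :: E
b :: E
b :: T :: E
b :: F :: E
b :: P :: E
b :: b :: E
b :: b :: T & E
b :: b :: F & E
b :: b :: P & E
b :: b :: b & E
b :: b :: b & T
b :: b :: b & F
b :: b :: b & P
b :: b :: b & b

[E [T [F [P b]]] :: [E [T [F [P b]]] :: [E [T [F [P b]]] & [E [T [F [P b]]]]]]]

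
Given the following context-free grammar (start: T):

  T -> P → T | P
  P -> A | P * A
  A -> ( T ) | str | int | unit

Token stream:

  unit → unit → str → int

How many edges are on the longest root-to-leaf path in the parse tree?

6

[T [P [A unit]] → [T [P [A unit]] → [T [P [A str]] → [T [P [A int]]]]]]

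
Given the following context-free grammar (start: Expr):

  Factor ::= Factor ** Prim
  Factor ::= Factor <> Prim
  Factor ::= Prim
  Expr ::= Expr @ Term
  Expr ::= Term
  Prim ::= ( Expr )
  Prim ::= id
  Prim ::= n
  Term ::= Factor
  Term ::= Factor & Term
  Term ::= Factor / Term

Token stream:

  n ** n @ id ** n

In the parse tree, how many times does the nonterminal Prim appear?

[Expr [Expr [Term [Factor [Factor [Prim n]] ** [Prim n]]]] @ [Term [Factor [Factor [Prim id]] ** [Prim n]]]]

4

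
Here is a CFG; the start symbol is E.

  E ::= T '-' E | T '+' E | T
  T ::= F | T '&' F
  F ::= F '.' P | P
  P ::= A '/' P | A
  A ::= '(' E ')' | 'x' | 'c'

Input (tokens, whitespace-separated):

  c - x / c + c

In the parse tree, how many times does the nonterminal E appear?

[E [T [F [P [A c]]]] - [E [T [F [P [A x] / [P [A c]]]]] + [E [T [F [P [A c]]]]]]]

3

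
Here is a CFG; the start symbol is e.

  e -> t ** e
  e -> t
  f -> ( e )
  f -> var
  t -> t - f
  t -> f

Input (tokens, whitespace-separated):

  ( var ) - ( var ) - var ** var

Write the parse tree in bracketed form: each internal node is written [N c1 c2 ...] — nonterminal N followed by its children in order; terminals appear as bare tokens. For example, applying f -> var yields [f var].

[e [t [t [t [f ( [e [t [f var]]] )]] - [f ( [e [t [f var]]] )]] - [f var]] ** [e [t [f var]]]]

e
t ** e
t - f ** e
t - f - f ** e
f - f - f ** e
( e ) - f - f ** e
( t ) - f - f ** e
( f ) - f - f ** e
( var ) - f - f ** e
( var ) - ( e ) - f ** e
( var ) - ( t ) - f ** e
( var ) - ( f ) - f ** e
( var ) - ( var ) - f ** e
( var ) - ( var ) - var ** e
( var ) - ( var ) - var ** t
( var ) - ( var ) - var ** f
( var ) - ( var ) - var ** var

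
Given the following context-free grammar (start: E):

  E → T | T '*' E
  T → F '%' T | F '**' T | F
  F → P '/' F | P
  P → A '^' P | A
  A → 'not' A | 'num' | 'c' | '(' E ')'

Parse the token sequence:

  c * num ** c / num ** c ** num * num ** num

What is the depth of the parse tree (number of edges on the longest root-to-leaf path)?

9

[E [T [F [P [A c]]]] * [E [T [F [P [A num]]] ** [T [F [P [A c]] / [F [P [A num]]]] ** [T [F [P [A c]]] ** [T [F [P [A num]]]]]]] * [E [T [F [P [A num]]] ** [T [F [P [A num]]]]]]]]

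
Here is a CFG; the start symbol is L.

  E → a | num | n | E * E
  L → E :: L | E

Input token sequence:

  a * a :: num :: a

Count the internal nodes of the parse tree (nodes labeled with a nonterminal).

8

[L [E [E a] * [E a]] :: [L [E num] :: [L [E a]]]]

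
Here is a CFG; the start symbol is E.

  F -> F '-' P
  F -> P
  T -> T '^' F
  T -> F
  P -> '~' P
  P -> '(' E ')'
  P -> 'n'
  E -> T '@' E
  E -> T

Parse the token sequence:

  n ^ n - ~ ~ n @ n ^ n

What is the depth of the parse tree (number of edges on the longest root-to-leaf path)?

[E [T [T [F [P n]]] ^ [F [F [P n]] - [P ~ [P ~ [P n]]]]] @ [E [T [T [F [P n]]] ^ [F [P n]]]]]

6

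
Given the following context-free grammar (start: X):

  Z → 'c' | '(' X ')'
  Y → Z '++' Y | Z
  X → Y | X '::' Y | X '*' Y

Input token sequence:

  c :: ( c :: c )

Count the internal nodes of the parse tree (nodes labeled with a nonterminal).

12

[X [X [Y [Z c]]] :: [Y [Z ( [X [X [Y [Z c]]] :: [Y [Z c]]] )]]]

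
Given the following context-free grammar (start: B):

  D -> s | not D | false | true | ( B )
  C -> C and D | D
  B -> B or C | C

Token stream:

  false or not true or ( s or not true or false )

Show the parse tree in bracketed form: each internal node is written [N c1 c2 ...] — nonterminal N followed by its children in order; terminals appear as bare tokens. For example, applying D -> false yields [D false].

[B [B [B [C [D false]]] or [C [D not [D true]]]] or [C [D ( [B [B [B [C [D s]]] or [C [D not [D true]]]] or [C [D false]]] )]]]

B
B or C
B or C or C
C or C or C
D or C or C
false or C or C
false or D or C
false or not D or C
false or not true or C
false or not true or D
false or not true or ( B )
false or not true or ( B or C )
false or not true or ( B or C or C )
false or not true or ( C or C or C )
false or not true or ( D or C or C )
false or not true or ( s or C or C )
false or not true or ( s or D or C )
false or not true or ( s or not D or C )
false or not true or ( s or not true or C )
false or not true or ( s or not true or D )
false or not true or ( s or not true or false )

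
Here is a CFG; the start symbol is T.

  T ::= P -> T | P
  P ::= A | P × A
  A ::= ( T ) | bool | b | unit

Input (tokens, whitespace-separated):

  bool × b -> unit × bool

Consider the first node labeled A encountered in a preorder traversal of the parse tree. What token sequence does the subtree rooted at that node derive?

bool

[T [P [P [A bool]] × [A b]] -> [T [P [P [A unit]] × [A bool]]]]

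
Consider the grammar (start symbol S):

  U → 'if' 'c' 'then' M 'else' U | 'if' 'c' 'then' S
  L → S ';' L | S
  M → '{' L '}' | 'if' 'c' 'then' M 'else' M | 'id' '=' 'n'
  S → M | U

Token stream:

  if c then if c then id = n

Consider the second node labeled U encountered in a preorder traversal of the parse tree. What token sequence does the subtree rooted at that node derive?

if c then id = n

[S [U if c then [S [U if c then [S [M id = n]]]]]]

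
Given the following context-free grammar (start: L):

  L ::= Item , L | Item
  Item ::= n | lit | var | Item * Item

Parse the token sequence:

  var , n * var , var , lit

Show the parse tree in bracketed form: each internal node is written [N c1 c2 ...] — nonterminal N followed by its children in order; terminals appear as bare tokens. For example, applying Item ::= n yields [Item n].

[L [Item var] , [L [Item [Item n] * [Item var]] , [L [Item var] , [L [Item lit]]]]]

L
Item , L
var , L
var , Item , L
var , Item * Item , L
var , n * Item , L
var , n * var , L
var , n * var , Item , L
var , n * var , var , L
var , n * var , var , Item
var , n * var , var , lit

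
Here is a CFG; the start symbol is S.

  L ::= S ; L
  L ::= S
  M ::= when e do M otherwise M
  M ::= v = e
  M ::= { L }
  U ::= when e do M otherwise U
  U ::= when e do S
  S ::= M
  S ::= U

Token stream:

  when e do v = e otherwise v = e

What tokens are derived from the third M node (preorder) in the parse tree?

[S [M when e do [M v = e] otherwise [M v = e]]]

v = e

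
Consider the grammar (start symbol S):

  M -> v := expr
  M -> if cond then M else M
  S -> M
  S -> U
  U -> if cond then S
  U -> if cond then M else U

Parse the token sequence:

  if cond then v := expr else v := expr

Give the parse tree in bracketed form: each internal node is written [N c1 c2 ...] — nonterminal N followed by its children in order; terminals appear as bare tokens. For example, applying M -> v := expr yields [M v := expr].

S
M
if cond then M else M
if cond then v := expr else M
if cond then v := expr else v := expr

[S [M if cond then [M v := expr] else [M v := expr]]]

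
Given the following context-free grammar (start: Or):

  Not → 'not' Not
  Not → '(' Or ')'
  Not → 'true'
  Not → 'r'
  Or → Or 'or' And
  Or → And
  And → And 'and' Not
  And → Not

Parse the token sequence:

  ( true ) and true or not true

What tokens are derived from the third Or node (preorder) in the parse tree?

[Or [Or [And [And [Not ( [Or [And [Not true]]] )]] and [Not true]]] or [And [Not not [Not true]]]]

true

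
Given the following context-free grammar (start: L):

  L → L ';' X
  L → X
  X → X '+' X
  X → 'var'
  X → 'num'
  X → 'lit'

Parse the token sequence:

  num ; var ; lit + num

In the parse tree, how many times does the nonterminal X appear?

[L [L [L [X num]] ; [X var]] ; [X [X lit] + [X num]]]

5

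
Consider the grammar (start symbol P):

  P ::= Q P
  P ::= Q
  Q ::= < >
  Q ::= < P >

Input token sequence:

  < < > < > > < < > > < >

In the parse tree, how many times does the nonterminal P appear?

6

[P [Q < [P [Q < >] [P [Q < >]]] >] [P [Q < [P [Q < >]] >] [P [Q < >]]]]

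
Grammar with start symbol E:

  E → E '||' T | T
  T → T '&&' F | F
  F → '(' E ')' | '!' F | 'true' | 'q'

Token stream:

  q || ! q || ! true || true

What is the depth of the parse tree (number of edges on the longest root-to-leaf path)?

6

[E [E [E [E [T [F q]]] || [T [F ! [F q]]]] || [T [F ! [F true]]]] || [T [F true]]]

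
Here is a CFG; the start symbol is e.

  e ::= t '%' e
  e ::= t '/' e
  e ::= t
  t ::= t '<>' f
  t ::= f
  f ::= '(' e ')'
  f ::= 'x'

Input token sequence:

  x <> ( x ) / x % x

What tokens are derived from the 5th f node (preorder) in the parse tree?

x

[e [t [t [f x]] <> [f ( [e [t [f x]]] )]] / [e [t [f x]] % [e [t [f x]]]]]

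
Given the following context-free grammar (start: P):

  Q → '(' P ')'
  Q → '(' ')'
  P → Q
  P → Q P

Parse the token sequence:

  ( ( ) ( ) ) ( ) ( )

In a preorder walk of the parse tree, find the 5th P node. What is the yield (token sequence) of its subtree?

[P [Q ( [P [Q ( )] [P [Q ( )]]] )] [P [Q ( )] [P [Q ( )]]]]

( )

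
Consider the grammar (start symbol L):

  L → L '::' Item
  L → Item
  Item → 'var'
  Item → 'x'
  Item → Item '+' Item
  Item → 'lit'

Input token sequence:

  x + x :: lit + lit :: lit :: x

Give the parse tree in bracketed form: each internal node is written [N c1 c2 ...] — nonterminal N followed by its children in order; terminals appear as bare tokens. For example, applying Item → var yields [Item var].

L
L :: Item
L :: Item :: Item
L :: Item :: Item :: Item
Item :: Item :: Item :: Item
Item + Item :: Item :: Item :: Item
x + Item :: Item :: Item :: Item
x + x :: Item :: Item :: Item
x + x :: Item + Item :: Item :: Item
x + x :: lit + Item :: Item :: Item
x + x :: lit + lit :: Item :: Item
x + x :: lit + lit :: lit :: Item
x + x :: lit + lit :: lit :: x

[L [L [L [L [Item [Item x] + [Item x]]] :: [Item [Item lit] + [Item lit]]] :: [Item lit]] :: [Item x]]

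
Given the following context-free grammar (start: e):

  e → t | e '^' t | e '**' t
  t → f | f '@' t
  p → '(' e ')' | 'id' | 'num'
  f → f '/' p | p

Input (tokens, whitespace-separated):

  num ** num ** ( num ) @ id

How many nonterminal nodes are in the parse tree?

[e [e [e [t [f [p num]]]] ** [t [f [p num]]]] ** [t [f [p ( [e [t [f [p num]]]] )]] @ [t [f [p id]]]]]

19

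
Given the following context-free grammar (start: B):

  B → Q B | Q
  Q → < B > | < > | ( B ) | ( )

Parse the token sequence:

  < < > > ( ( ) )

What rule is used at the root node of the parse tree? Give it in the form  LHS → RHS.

B → Q B

[B [Q < [B [Q < >]] >] [B [Q ( [B [Q ( )]] )]]]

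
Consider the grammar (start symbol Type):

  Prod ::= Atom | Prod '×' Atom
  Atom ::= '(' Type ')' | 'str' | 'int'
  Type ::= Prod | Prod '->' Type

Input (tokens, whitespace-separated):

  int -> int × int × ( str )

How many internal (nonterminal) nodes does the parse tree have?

[Type [Prod [Atom int]] -> [Type [Prod [Prod [Prod [Atom int]] × [Atom int]] × [Atom ( [Type [Prod [Atom str]]] )]]]]

13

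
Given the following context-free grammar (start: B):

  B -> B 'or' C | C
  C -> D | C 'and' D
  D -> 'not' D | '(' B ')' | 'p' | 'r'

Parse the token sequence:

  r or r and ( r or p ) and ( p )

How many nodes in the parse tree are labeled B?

5

[B [B [C [D r]]] or [C [C [C [D r]] and [D ( [B [B [C [D r]]] or [C [D p]]] )]] and [D ( [B [C [D p]]] )]]]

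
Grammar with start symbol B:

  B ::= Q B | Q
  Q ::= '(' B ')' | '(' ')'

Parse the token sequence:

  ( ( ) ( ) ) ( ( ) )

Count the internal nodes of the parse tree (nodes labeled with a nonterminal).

10

[B [Q ( [B [Q ( )] [B [Q ( )]]] )] [B [Q ( [B [Q ( )]] )]]]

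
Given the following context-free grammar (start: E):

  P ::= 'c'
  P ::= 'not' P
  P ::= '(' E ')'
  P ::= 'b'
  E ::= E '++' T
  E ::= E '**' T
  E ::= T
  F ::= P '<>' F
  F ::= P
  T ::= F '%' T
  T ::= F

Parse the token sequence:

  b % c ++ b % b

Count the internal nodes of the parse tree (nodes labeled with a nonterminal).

[E [E [T [F [P b]] % [T [F [P c]]]]] ++ [T [F [P b]] % [T [F [P b]]]]]

14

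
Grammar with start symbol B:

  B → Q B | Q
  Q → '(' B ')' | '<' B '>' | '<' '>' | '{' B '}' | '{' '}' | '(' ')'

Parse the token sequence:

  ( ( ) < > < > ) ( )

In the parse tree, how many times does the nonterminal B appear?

[B [Q ( [B [Q ( )] [B [Q < >] [B [Q < >]]]] )] [B [Q ( )]]]

5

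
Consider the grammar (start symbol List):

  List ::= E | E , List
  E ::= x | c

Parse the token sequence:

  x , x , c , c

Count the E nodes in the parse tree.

[List [E x] , [List [E x] , [List [E c] , [List [E c]]]]]

4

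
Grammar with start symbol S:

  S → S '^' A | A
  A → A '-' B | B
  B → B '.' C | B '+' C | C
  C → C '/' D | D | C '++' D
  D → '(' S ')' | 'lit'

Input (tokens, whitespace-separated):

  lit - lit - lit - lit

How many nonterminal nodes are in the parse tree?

17

[S [A [A [A [A [B [C [D lit]]]] - [B [C [D lit]]]] - [B [C [D lit]]]] - [B [C [D lit]]]]]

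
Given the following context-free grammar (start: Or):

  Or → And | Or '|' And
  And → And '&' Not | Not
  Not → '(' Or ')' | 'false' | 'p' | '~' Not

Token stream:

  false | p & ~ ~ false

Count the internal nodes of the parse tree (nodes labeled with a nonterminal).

[Or [Or [And [Not false]]] | [And [And [Not p]] & [Not ~ [Not ~ [Not false]]]]]

10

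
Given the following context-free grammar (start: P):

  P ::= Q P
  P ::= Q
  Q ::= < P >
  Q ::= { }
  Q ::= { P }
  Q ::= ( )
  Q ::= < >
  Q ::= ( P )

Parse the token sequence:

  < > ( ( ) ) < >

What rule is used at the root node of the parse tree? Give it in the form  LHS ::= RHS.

[P [Q < >] [P [Q ( [P [Q ( )]] )] [P [Q < >]]]]

P ::= Q P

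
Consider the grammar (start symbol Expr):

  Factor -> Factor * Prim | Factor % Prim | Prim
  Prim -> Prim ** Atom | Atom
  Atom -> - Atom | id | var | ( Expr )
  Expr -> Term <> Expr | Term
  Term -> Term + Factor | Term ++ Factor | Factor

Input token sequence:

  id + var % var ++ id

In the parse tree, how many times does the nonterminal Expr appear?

[Expr [Term [Term [Term [Factor [Prim [Atom id]]]] + [Factor [Factor [Prim [Atom var]]] % [Prim [Atom var]]]] ++ [Factor [Prim [Atom id]]]]]

1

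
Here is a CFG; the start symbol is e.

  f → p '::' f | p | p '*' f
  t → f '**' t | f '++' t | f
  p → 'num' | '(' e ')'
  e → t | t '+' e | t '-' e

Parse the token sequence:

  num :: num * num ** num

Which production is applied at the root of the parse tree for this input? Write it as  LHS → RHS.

[e [t [f [p num] :: [f [p num] * [f [p num]]]] ** [t [f [p num]]]]]

e → t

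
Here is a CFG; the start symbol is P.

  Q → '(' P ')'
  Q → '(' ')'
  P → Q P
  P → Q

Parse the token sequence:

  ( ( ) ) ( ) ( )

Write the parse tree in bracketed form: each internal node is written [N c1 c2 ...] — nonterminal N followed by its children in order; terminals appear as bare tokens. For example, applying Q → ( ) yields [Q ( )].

[P [Q ( [P [Q ( )]] )] [P [Q ( )] [P [Q ( )]]]]

P
Q P
( P ) P
( Q ) P
( ( ) ) P
( ( ) ) Q P
( ( ) ) ( ) P
( ( ) ) ( ) Q
( ( ) ) ( ) ( )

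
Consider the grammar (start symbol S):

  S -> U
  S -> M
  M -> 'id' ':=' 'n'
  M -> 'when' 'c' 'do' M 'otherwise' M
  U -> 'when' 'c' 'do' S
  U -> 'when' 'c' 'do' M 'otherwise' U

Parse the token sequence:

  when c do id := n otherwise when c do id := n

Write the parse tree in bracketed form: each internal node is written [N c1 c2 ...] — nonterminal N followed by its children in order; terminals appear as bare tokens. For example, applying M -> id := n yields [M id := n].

S
U
when c do M otherwise U
when c do id := n otherwise U
when c do id := n otherwise when c do S
when c do id := n otherwise when c do M
when c do id := n otherwise when c do id := n

[S [U when c do [M id := n] otherwise [U when c do [S [M id := n]]]]]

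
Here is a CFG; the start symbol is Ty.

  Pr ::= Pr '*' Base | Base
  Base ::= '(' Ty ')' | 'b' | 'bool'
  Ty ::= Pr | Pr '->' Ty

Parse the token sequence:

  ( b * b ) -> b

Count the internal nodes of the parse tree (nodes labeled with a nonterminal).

[Ty [Pr [Base ( [Ty [Pr [Pr [Base b]] * [Base b]]] )]] -> [Ty [Pr [Base b]]]]

11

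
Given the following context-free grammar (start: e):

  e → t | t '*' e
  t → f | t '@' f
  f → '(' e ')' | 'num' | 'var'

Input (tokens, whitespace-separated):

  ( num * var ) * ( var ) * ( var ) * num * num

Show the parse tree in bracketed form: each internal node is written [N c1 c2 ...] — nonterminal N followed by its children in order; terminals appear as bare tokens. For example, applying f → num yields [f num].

[e [t [f ( [e [t [f num]] * [e [t [f var]]]] )]] * [e [t [f ( [e [t [f var]]] )]] * [e [t [f ( [e [t [f var]]] )]] * [e [t [f num]] * [e [t [f num]]]]]]]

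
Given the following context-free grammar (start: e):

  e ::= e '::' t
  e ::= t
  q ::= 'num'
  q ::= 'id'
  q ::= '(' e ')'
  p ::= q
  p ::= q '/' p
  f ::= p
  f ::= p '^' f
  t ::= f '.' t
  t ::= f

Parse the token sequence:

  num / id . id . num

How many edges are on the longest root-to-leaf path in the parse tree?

7

[e [t [f [p [q num] / [p [q id]]]] . [t [f [p [q id]]] . [t [f [p [q num]]]]]]]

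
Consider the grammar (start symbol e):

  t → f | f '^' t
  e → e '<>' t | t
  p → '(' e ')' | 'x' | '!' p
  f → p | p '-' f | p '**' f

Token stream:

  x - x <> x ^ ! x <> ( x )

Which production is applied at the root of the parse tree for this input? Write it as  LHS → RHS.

e → e '<>' t

[e [e [e [t [f [p x] - [f [p x]]]]] <> [t [f [p x]] ^ [t [f [p ! [p x]]]]]] <> [t [f [p ( [e [t [f [p x]]]] )]]]]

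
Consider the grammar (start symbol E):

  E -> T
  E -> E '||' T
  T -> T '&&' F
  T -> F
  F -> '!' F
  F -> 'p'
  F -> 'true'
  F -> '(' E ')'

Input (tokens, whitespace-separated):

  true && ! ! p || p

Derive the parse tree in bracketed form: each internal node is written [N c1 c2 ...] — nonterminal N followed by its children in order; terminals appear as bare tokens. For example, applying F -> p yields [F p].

[E [E [T [T [F true]] && [F ! [F ! [F p]]]]] || [T [F p]]]

E
E || T
T || T
T && F || T
F && F || T
true && F || T
true && ! F || T
true && ! ! F || T
true && ! ! p || T
true && ! ! p || F
true && ! ! p || p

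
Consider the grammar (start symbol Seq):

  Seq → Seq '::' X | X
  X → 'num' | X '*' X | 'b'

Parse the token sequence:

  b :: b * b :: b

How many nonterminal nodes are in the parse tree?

8

[Seq [Seq [Seq [X b]] :: [X [X b] * [X b]]] :: [X b]]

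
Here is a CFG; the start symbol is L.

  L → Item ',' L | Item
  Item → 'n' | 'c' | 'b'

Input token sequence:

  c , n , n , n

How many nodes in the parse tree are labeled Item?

[L [Item c] , [L [Item n] , [L [Item n] , [L [Item n]]]]]

4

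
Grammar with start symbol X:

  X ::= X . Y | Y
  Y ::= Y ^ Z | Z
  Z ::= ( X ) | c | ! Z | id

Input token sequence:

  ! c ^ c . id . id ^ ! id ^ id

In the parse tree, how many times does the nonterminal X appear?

[X [X [X [Y [Y [Z ! [Z c]]] ^ [Z c]]] . [Y [Z id]]] . [Y [Y [Y [Z id]] ^ [Z ! [Z id]]] ^ [Z id]]]

3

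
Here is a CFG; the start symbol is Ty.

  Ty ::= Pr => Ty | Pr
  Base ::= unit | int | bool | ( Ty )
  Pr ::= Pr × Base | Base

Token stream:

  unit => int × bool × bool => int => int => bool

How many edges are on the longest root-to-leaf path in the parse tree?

7

[Ty [Pr [Base unit]] => [Ty [Pr [Pr [Pr [Base int]] × [Base bool]] × [Base bool]] => [Ty [Pr [Base int]] => [Ty [Pr [Base int]] => [Ty [Pr [Base bool]]]]]]]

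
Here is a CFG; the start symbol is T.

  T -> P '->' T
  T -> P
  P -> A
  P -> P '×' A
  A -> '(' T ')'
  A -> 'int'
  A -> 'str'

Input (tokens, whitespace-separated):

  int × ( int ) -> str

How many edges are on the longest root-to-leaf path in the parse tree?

[T [P [P [A int]] × [A ( [T [P [A int]]] )]] -> [T [P [A str]]]]

6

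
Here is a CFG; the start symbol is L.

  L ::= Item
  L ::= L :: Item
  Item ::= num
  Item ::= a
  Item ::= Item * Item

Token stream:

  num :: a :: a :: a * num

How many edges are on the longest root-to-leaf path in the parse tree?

5

[L [L [L [L [Item num]] :: [Item a]] :: [Item a]] :: [Item [Item a] * [Item num]]]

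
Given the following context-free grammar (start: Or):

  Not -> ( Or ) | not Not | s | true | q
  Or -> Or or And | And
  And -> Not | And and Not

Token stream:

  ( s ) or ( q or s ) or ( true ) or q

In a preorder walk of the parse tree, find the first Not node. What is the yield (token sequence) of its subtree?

( s )

[Or [Or [Or [Or [And [Not ( [Or [And [Not s]]] )]]] or [And [Not ( [Or [Or [And [Not q]]] or [And [Not s]]] )]]] or [And [Not ( [Or [And [Not true]]] )]]] or [And [Not q]]]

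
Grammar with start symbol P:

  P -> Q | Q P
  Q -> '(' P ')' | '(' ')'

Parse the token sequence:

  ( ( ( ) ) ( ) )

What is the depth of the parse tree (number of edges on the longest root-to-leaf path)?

6

[P [Q ( [P [Q ( [P [Q ( )]] )] [P [Q ( )]]] )]]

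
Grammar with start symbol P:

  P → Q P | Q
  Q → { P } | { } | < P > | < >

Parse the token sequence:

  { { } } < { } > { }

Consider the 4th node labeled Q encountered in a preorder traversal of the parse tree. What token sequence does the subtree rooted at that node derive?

{ }

[P [Q { [P [Q { }]] }] [P [Q < [P [Q { }]] >] [P [Q { }]]]]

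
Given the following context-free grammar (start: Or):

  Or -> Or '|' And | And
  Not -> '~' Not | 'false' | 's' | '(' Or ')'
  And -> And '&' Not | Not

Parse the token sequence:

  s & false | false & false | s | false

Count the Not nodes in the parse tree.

6

[Or [Or [Or [Or [And [And [Not s]] & [Not false]]] | [And [And [Not false]] & [Not false]]] | [And [Not s]]] | [And [Not false]]]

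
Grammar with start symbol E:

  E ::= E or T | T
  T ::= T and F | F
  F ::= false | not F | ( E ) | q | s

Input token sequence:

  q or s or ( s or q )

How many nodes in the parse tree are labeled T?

5

[E [E [E [T [F q]]] or [T [F s]]] or [T [F ( [E [E [T [F s]]] or [T [F q]]] )]]]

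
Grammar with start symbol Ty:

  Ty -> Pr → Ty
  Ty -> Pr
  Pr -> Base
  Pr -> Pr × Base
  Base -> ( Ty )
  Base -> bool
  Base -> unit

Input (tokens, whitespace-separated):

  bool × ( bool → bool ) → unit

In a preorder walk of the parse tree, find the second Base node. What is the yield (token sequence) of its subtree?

( bool → bool )

[Ty [Pr [Pr [Base bool]] × [Base ( [Ty [Pr [Base bool]] → [Ty [Pr [Base bool]]]] )]] → [Ty [Pr [Base unit]]]]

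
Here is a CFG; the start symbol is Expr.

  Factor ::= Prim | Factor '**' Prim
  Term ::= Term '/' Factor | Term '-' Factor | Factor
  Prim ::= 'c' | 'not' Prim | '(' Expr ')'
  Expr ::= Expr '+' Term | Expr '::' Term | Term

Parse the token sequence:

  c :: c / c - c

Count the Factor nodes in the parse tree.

4

[Expr [Expr [Term [Factor [Prim c]]]] :: [Term [Term [Term [Factor [Prim c]]] / [Factor [Prim c]]] - [Factor [Prim c]]]]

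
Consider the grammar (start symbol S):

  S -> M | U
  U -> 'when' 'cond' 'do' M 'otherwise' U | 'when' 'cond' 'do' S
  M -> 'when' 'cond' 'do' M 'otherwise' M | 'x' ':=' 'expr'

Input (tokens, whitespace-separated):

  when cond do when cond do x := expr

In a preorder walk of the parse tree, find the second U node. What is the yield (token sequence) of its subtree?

when cond do x := expr

[S [U when cond do [S [U when cond do [S [M x := expr]]]]]]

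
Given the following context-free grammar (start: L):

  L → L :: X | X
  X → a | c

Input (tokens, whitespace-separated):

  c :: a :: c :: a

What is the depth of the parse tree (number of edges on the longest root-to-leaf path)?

5

[L [L [L [L [X c]] :: [X a]] :: [X c]] :: [X a]]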